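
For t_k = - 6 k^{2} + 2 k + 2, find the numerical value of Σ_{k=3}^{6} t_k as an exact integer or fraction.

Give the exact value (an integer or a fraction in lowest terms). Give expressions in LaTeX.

Step 1: r(k) = (k - 3*(k + 1)**2 + 2)/(-3*k**2 + k + 1).
Normal form (A,B,C) = (1, 1, k**2 - k/3 - 1/3).
f must satisfy (1)·f(k+1) − (1)·f(k) = k**2 - k/3 - 1/3.
d = 3 from the (0,0,2) case.
A polynomial solution: f(k) = k**2*(k - 2)/3.
Certificate R = B(k−1)f/C = k**2*(k - 2)/(3*k**2 - k - 1) gives s_k = 2*k**2*(2 - k).
Verify: -6*k**2 + 2*k + 2 matches t_k.
Evaluate s at k=7 and k=3: -490 and -18; difference -472.

Σ = -472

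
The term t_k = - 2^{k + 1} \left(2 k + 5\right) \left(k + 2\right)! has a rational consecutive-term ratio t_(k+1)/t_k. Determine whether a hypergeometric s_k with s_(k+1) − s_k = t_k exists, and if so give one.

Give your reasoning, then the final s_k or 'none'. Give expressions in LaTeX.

Compute t_(k+1)/t_k: get 2*(k + 3)*(2*k + 7)/(2*k + 5).
Gosper form: A/B · C(k+1)/C(k) with A=2*k + 6, B=1, C=k + 5/2.
Solve (2*k + 6)·f(k+1) − (1)·f(k) = k + 5/2.
Degrees (1,0,1) ⇒ d ≤ 0.
Match coefficients ⇒ f(k) = 1/2.
Then R = B(k−1)f/C = 1/(2*k + 5), so s_k = R(k)·t_k = -2**(k + 1)*factorial(k + 2).
Δs = -2**(k + 1)*(2*k + 5)*factorial(k + 2), as required.

s_k = - 2^{k + 1} \left(k + 2\right)!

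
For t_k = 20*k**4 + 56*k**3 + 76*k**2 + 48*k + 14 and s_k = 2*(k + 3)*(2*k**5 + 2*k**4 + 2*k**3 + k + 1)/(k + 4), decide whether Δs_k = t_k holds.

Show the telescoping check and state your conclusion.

Invalid: residual 2*(-8*k**5 - 66*k**4 - 148*k**3 - 176*k**2 - 102*k - 27)/(k**2 + 9*k + 20) ≠ 0.

s_(k+1) = 2*(k + 4)*(k + 2*(k + 1)**5 + 2*(k + 1)**4 + 2*(k + 1)**3 + 2)/(k + 5)
s_(k+1) − s_k = 2*(10*k**6 + 110*k**5 + 424*k**4 + 778*k**3 + 807*k**2 + 441*k + 113)/(k**2 + 9*k + 20)
(s_(k+1) − s_k) − t_k = 2*(-8*k**5 - 66*k**4 - 148*k**3 - 176*k**2 - 102*k - 27)/(k**2 + 9*k + 20)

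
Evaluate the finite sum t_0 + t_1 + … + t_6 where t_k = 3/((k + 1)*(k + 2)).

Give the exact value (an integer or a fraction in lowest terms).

Σ = 21/8

Ratio r(k) = (k + 1)/(k + 3).
Gosper form: A/B · C(k+1)/C(k) with A=k + 1, B=k + 3, C=1.
Key eq: (k + 1)·f(k+1) = (k + 2)·f(k) + (1).
Bound: deg f ≤ 1.
Coefficient equations give f(k) = k.
Get s_k = R·t_k = 3*k/(k + 1) with R(k) = B(k−1)f(k)/C(k) = k*(k + 2).
Δs = 3/(k**2 + 3*k + 2), as required.
Sum = s_(7) − s_(0); s_(7) = 21/8, s_(0) = 0 ⇒ 21/8.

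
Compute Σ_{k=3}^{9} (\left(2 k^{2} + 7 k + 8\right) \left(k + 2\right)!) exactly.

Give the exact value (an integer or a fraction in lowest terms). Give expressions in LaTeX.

Σ = 10059032760

The ratio is (k + 3)*(7*k + 2*(k + 1)**2 + 15)/(2*k**2 + 7*k + 8).
Gosper form: A/B · C(k+1)/C(k) with A=k + 3, B=1, C=k**2 + 7*k/2 + 4.
Key eq: (k + 3)·f(k+1) = (1)·f(k) + (k**2 + 7*k/2 + 4).
Bound: deg f ≤ 1.
A polynomial solution: f(k) = (2*k + 1)/2.
So s_k = (B(k−1)f/C)·t_k = ((2*k + 1)/(2*k**2 + 7*k + 8))·t_k = (2*k + 1)*factorial(k + 2).
Check: Δs_k = (2*k**2 + 7*k + 8)*factorial(k + 2). ✓
Telescoping: Σ = s_(10) − s_(3) = 10059033600 − (840) = 10059032760.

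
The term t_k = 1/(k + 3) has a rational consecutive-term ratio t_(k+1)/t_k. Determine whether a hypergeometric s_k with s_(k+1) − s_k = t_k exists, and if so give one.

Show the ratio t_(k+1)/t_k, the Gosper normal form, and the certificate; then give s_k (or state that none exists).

not Gosper-summable; s_k does not exist

r(k) = (k + 3)/(k + 4) after simplifying.
Normal form (A,B,C) = (k + 3, k + 4, 1).
Key eq: (k + 3)·f(k+1) = (k + 3)·f(k) + (1).
d = 0 from the (1,1,0) case.
f = c0 ⇒ A·f(k+1) − B(k−1)·f(k) − C = -1. The system {-1 = 0} is inconsistent; no antidifference.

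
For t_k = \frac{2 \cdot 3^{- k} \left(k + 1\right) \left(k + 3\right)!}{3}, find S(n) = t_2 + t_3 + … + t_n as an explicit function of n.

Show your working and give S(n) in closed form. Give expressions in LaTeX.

Ratio r(k) = (k + 2)*(k + 4)/(3*(k + 1)).
Gosper form: A/B · C(k+1)/C(k) with A=k/3 + 4/3, B=1, C=k + 1.
Set up (k/3 + 4/3)·f(k+1) − (1)·f(k) − (k + 1) = 0.
Bound: deg f ≤ 0.
A polynomial solution: f(k) = 3.
Certificate R = B(k−1)f/C = 3/(k + 1) gives s_k = 2*factorial(k + 3)/3**k.
Verify: 2*(k + 1)*factorial(k + 3)/(3*3**k) matches t_k.
Σ_(k=2)^n t_k = s_(n+1) − s_(2) = (2*3**(-n - 1)*factorial(n + 4)) − (80/3), i.e. -80/3 + 2*factorial(n + 4)/(3*3**n).

S(n) = - \frac{80}{3} + \frac{2 \cdot 3^{- n} \left(n + 4\right)!}{3}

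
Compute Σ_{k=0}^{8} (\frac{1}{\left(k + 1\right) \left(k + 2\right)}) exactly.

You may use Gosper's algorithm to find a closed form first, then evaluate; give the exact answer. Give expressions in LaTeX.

Σ = 9/10

The ratio is (k + 1)/(k + 3).
So A=k + 1 and B=k + 3, with C=1.
Solve (k + 1)·f(k+1) − (k + 2)·f(k) = 1.
deg f ≤ 1 (via 1,1,0).
Match coefficients ⇒ f(k) = k.
So s_k = (B(k−1)f/C)·t_k = (k*(k + 2))·t_k = k/(k + 1).
Check: Δs_k = 1/(k**2 + 3*k + 2). ✓
Evaluate s at k=9 and k=0: 9/10 and 0; difference 9/10.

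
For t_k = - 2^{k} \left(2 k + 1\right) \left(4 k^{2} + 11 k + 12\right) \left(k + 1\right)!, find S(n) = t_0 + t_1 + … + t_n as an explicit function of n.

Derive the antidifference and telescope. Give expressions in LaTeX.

Ratio r(k) = 2*(8*k**4 + 66*k**3 + 211*k**2 + 303*k + 162)/(8*k**3 + 26*k**2 + 35*k + 12).
Gosper form: A/B · C(k+1)/C(k) with A=2*k + 4, B=1, C=k**3 + 13*k**2/4 + 35*k/8 + 3/2.
f must satisfy (2*k + 4)·f(k+1) − (1)·f(k) = k**3 + 13*k**2/4 + 35*k/8 + 3/2.
From deg A=1, deg B=0, deg C=3: d=2.
Solve for f: f(k) = k*(4*k - 1)/8 (degree 2 ≤ 2).
R(k) = B(k−1)·f(k)/C(k) = k*(4*k - 1)/((2*k + 1)*(4*k**2 + 11*k + 12)); s_k = R·t_k = -2**k*k*(4*k - 1)*factorial(k + 1).
Verify: -2**k*(2*k + 1)*(4*k**2 + 11*k + 12)*factorial(k + 1) matches t_k.
s_(n+1) = -2**(n + 1)*(n + 1)*(4*n + 3)*factorial(n + 2) and s_(0) = 0, so S(n) = -2**(n + 1)*(n + 1)*(4*n + 3)*factorial(n + 2).

S(n) = - 2^{n + 1} \left(n + 1\right) \left(4 n + 3\right) \left(n + 2\right)!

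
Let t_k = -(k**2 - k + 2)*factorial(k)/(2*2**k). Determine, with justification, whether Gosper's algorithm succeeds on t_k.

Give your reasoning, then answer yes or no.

Yes. s_k = -(k - 1)*factorial(k)/2**k.

Ratio r(k) = (k + 1)*(-k + (k + 1)**2 + 1)/(2*(k**2 - k + 2)).
Factor: A=k/2 + 1/2; B=1; C=k**2 - k + 2.
Set up (k/2 + 1/2)·f(k+1) − (1)·f(k) − (k**2 - k + 2) = 0.
Bound: deg f ≤ 1.
Solving with deg f ≤ 1: f(k) = 2*(k - 1).
Certificate R = B(k−1)f/C = 2*(k - 1)/(k**2 - k + 2) gives s_k = -(k - 1)*factorial(k)/2**k.
Verify: -(k**2 - k + 2)*factorial(k)/(2*2**k) matches t_k.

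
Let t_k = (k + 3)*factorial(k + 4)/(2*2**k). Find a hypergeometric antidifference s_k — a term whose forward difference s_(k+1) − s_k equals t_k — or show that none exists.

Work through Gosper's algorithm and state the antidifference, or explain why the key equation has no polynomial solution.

s_k = factorial(k + 4)/2**k

Compute t_(k+1)/t_k: get (k + 4)*(k + 5)/(2*(k + 3)).
Normal form (A,B,C) = (k/2 + 5/2, 1, k + 3).
Key eq: (k/2 + 5/2)·f(k+1) = (1)·f(k) + (k + 3).
From deg A=1, deg B=0, deg C=1: d=0.
Solving with deg f ≤ 0: f(k) = 2.
R(k) = B(k−1)·f(k)/C(k) = 2/(k + 3); s_k = R·t_k = factorial(k + 4)/2**k.
Check: Δs_k = (k + 3)*factorial(k + 4)/(2*2**k). ✓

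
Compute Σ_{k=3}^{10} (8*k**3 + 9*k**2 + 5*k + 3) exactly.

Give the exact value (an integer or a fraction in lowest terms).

t_(k+1)/t_k = (8*k**3 + 33*k**2 + 47*k + 25)/(8*k**3 + 9*k**2 + 5*k + 3).
Gosper form: A/B · C(k+1)/C(k) with A=1, B=1, C=k**3 + 9*k**2/8 + 5*k/8 + 3/8.
f must satisfy (1)·f(k+1) − (1)·f(k) = k**3 + 9*k**2/8 + 5*k/8 + 3/8.
From deg A=0, deg B=0, deg C=3: d=4.
Solve for f: f(k) = k*(2*k**3 - k**2 + 2)/8 (degree 4 ≤ 4).
R(k) = B(k−1)·f(k)/C(k) = k*(2*k**3 - k**2 + 2)/(8*k**3 + 9*k**2 + 5*k + 3); s_k = R·t_k = k*(2*k**3 - k**2 + 2).
s_(k+1) − s_k = 8*k**3 + 9*k**2 + 5*k + 3 = t_k.
Evaluate s at k=11 and k=3: 27973 and 141; difference 27832.

Σ = 27832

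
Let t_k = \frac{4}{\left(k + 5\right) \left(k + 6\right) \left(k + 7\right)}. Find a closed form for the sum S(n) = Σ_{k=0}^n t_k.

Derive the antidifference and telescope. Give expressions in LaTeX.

S(n) = \frac{n^{2} + 13 n + 12}{15 \left(n^{2} + 13 n + 42\right)}

Compute t_(k+1)/t_k: get (k + 5)/(k + 8).
Normal form (A,B,C) = (k + 5, k + 8, 1).
Need (k + 5)·f(k+1) − (k + 7)·f(k) = 1.
Bound: deg f ≤ 2.
Match coefficients ⇒ f(k) = k*(k + 11)/60.
Then R = B(k−1)f/C = k*(k + 7)*(k + 11)/60, so s_k = R(k)·t_k = k*(k + 11)/(15*(k + 5)*(k + 6)).
s_(k+1) − s_k = 4/(k**3 + 18*k**2 + 107*k + 210) = t_k.
s_(n+1) = (n**2 + 13*n + 12)/(15*(n**2 + 13*n + 42)) and s_(0) = 0, so S(n) = (n**2 + 13*n + 12)/(15*(n**2 + 13*n + 42)).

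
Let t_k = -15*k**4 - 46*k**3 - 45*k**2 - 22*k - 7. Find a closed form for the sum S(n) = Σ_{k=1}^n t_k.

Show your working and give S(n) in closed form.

The ratio is (15*k**4 + 106*k**3 + 273*k**2 + 310*k + 135)/(15*k**4 + 46*k**3 + 45*k**2 + 22*k + 7).
So A=1 and B=1, with C=k**4 + 46*k**3/15 + 3*k**2 + 22*k/15 + 7/15.
Set up (1)·f(k+1) − (1)·f(k) − (k**4 + 46*k**3/15 + 3*k**2 + 22*k/15 + 7/15) = 0.
d = 5 from the (0,0,4) case.
Match coefficients ⇒ f(k) = k*(3*k**4 + 4*k**3 - 3*k**2 + 3)/15.
So s_k = (B(k−1)f/C)·t_k = (k*(3*k**4 + 4*k**3 - 3*k**2 + 3)/(15*k**4 + 46*k**3 + 45*k**2 + 22*k + 7))·t_k = k*(-3*k**4 - 4*k**3 + 3*k**2 - 3).
Δs = -15*k**4 - 46*k**3 - 45*k**2 - 22*k - 7, as required.
Σ_(k=1)^n t_k = s_(n+1) − s_(1) = (-3*n**5 - 19*n**4 - 43*n**3 - 45*n**2 - 25*n - 7) − (-7), i.e. n*(-3*n**4 - 19*n**3 - 43*n**2 - 45*n - 25).

S(n) = n*(-3*n**4 - 19*n**3 - 43*n**2 - 45*n - 25)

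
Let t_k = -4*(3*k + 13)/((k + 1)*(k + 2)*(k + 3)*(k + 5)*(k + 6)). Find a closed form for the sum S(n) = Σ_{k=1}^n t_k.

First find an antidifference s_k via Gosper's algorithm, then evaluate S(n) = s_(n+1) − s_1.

The ratio is (k + 1)*(k + 5)*(3*k + 16)/((k + 4)*(k + 7)*(3*k + 13)).
Take A(k)=k + 1, B(k)=k + 7, C(k)=k**2 + 25*k/3 + 52/3.
f must satisfy (k + 1)·f(k+1) − (k + 6)·f(k) = k**2 + 25*k/3 + 52/3.
Degrees (1,1,2) ⇒ d ≤ 5.
Solve for f: f(k) = k*(k + 3)*(k + 4)*(k**2 + 8*k + 17)/30 (degree 5 ≤ 5).
Get s_k = R·t_k = 2*k*(-k**2 - 8*k - 17)/(5*(k**3 + 8*k**2 + 17*k + 10)) with R(k) = B(k−1)f(k)/C(k) = k*(k + 3)*(k + 6)*(k**2 + 8*k + 17)/(10*(3*k + 13)).
Δs = 4*(-3*k - 13)/(k**5 + 17*k**4 + 107*k**3 + 307*k**2 + 396*k + 180), as required.
Σ_(k=1)^n t_k = s_(n+1) − s_(1) = (2*(-n**3 - 11*n**2 - 36*n - 26)/(5*(n**3 + 11*n**2 + 36*n + 36))) − (-13/45), i.e. n*(-n**2 - 11*n - 36)/(9*(n**3 + 11*n**2 + 36*n + 36)).

S(n) = n*(-n**2 - 11*n - 36)/(9*(n**3 + 11*n**2 + 36*n + 36))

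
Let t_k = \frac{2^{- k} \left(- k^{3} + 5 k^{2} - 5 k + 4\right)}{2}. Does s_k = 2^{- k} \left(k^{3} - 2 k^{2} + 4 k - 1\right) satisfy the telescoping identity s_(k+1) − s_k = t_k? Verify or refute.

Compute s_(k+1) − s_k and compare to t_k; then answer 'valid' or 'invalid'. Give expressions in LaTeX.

s_(k+1) = (k**3 + k**2 + 3*k + 2)/(2*2**k)
s_(k+1) − s_k = (-k**3 + 5*k**2 - 5*k + 4)/(2*2**k)
(s_(k+1) − s_k) − t_k = 0

Valid — Δs_k = t_k.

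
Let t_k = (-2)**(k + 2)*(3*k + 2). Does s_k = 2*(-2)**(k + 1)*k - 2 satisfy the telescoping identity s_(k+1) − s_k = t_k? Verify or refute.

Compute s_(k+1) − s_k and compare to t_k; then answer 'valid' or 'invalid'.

Valid — Δs_k = t_k.

s_(k+1) = 8*(-2)**k*(k + 1) - 2
s_(k+1) − s_k = (-2)**(k + 2)*(3*k + 2)
(s_(k+1) − s_k) − t_k = 0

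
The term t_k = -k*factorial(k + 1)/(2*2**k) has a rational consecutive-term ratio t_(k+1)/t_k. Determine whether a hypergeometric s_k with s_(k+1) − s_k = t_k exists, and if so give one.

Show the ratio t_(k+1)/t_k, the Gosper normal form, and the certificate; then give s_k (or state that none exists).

s_k = -factorial(k + 1)/2**k

Step 1: r(k) = (k + 1)*(k + 2)/(2*k).
A = k/2 + 1, B = 1, C = k.
Need (k/2 + 1)·f(k+1) − (1)·f(k) = k.
From deg A=1, deg B=0, deg C=1: d=0.
Match coefficients ⇒ f(k) = 2.
Certificate R = B(k−1)f/C = 2/k gives s_k = -factorial(k + 1)/2**k.
Check: Δs_k = -k*factorial(k + 1)/(2*2**k). ✓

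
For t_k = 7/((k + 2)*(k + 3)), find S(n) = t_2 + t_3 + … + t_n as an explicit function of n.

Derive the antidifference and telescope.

r(k) = (k + 2)/(k + 4) after simplifying.
Factor: A=k + 2; B=k + 4; C=1.
f must satisfy (k + 2)·f(k+1) − (k + 3)·f(k) = 1.
Bound: deg f ≤ 1.
Solving with deg f ≤ 1: f(k) = k/2.
R(k) = B(k−1)·f(k)/C(k) = k*(k + 3)/2; s_k = R·t_k = 7*k/(2*(k + 2)).
s_(k+1) − s_k = 7/(k**2 + 5*k + 6) = t_k.
Telescope: S(n) = s_(n+1) − s_(2) = 7*(n + 1)/(2*(n + 3)) − (7/4) = 7*(n - 1)/(4*(n + 3)).

S(n) = 7*(n - 1)/(4*(n + 3))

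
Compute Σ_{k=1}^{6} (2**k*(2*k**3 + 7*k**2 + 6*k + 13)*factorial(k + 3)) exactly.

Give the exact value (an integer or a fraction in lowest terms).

Compute t_(k+1)/t_k: get 2*(2*k**4 + 21*k**3 + 78*k**2 + 132*k + 112)/(2*k**3 + 7*k**2 + 6*k + 13).
So A=2*k + 8 and B=1, with C=k**3 + 7*k**2/2 + 3*k + 13/2.
Solve (2*k + 8)·f(k+1) − (1)·f(k) = k**3 + 7*k**2/2 + 3*k + 13/2.
Bound: deg f ≤ 2.
Coefficient equations give f(k) = (k**2 - 2*k + 3)/2.
Then R = B(k−1)f/C = (k**2 - 2*k + 3)/(2*k**3 + 7*k**2 + 6*k + 13), so s_k = R(k)·t_k = 2**k*(k**2 - 2*k + 3)*factorial(k + 3).
s_(k+1) − s_k = 2**k*(2*k**3 + 7*k**2 + 6*k + 13)*factorial(k + 3) = t_k.
Σ_(k=1)^(6) t_k = s_(7) − s_(1) = 17650483200 − (96) = 17650483104.

Σ = 17650483104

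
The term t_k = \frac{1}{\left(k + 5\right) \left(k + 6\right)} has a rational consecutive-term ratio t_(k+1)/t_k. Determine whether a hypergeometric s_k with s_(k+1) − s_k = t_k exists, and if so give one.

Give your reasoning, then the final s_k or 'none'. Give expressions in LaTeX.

s_k = \frac{k}{5 \left(k + 5\right)}

Ratio r(k) = (k + 5)/(k + 7).
Take A(k)=k + 5, B(k)=k + 7, C(k)=1.
Set up (k + 5)·f(k+1) − (k + 6)·f(k) − (1) = 0.
deg f ≤ 1 (via 1,1,0).
A polynomial solution: f(k) = k/5.
Get s_k = R·t_k = k/(5*(k + 5)) with R(k) = B(k−1)f(k)/C(k) = k*(k + 6)/5.
Verify: 1/(k**2 + 11*k + 30) matches t_k.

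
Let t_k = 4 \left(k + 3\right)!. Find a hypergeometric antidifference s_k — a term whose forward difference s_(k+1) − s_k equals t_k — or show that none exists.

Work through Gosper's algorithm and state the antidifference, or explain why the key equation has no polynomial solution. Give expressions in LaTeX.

Step 1: r(k) = k + 4.
So A=k + 4 and B=1, with C=1.
Key eq: (k + 4)·f(k+1) = (1)·f(k) + (1).
d = -1 from the (1,0,0) case.
Bound -1 < 0, so the key equation has no polynomial solution.

no hypergeometric antidifference exists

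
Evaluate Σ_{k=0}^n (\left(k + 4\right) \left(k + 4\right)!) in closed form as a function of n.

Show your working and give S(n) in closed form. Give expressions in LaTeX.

r(k) = (k + 5)**2/(k + 4) after simplifying.
A = k + 5, B = 1, C = k + 4.
Set up (k + 5)·f(k+1) − (1)·f(k) − (k + 4) = 0.
deg f ≤ 0 (via 1,0,1).
Match coefficients ⇒ f(k) = 1.
Certificate R = B(k−1)f/C = 1/(k + 4) gives s_k = factorial(k + 4).
Check: Δs_k = (k + 4)*factorial(k + 4). ✓
s_(n+1) = factorial(n + 5) and s_(0) = 24, so S(n) = factorial(n + 5) - 24.

S(n) = \left(n + 5\right)! - 24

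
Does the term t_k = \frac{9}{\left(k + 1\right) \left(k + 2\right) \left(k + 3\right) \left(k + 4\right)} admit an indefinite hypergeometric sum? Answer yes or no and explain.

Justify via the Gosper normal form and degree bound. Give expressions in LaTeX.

Compute t_(k+1)/t_k: get (k + 1)/(k + 5).
Normal form (A,B,C) = (k + 1, k + 5, 1).
Set up (k + 1)·f(k+1) − (k + 4)·f(k) − (1) = 0.
Degrees (1,1,0) ⇒ d ≤ 3.
Coefficient equations give f(k) = k*(k**2 + 6*k + 11)/18.
Then R = B(k−1)f/C = k*(k + 4)*(k**2 + 6*k + 11)/18, so s_k = R(k)·t_k = k*(k**2 + 6*k + 11)/(2*(k + 1)*(k + 2)*(k + 3)).
Verify: 9/(k**4 + 10*k**3 + 35*k**2 + 50*k + 24) matches t_k.

Yes. s_k = \frac{k \left(k^{2} + 6 k + 11\right)}{2 \left(k + 1\right) \left(k + 2\right) \left(k + 3\right)}.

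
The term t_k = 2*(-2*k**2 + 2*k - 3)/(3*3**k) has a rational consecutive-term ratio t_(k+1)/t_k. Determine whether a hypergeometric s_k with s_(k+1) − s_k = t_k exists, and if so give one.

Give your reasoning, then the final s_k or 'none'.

Step 1: r(k) = (2*k**2 + 2*k + 3)/(3*(2*k**2 - 2*k + 3)).
Factor: A=1/3; B=1; C=k**2 - k + 3/2.
f must satisfy (1/3)·f(k+1) − (1)·f(k) = k**2 - k + 3/2.
From deg A=0, deg B=0, deg C=2: d=2.
A polynomial solution: f(k) = -3*(k**2 + 2)/2.
Certificate R = B(k−1)f/C = -3*(k**2 + 2)/(2*k**2 - 2*k + 3) gives s_k = 2*(k**2 + 2)/3**k.
Δs = 2*(-2*k**2 + 2*k - 3)/(3*3**k), as required.

s_k = 2*(k**2 + 2)/3**k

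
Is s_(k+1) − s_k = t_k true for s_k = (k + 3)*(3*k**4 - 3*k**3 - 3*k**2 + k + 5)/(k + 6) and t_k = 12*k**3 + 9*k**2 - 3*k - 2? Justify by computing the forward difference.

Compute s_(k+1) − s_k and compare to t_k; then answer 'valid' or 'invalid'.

Invalid: residual 3*(-9*k**4 - 84*k**3 - 54*k**2 + 21*k + 17)/(k**2 + 13*k + 42) ≠ 0.

s_(k+1) = (3*k**5 + 21*k**4 + 42*k**3 + 22*k**2 - 5*k + 12)/(k + 7)
s_(k+1) − s_k = (12*k**5 + 138*k**4 + 366*k**3 + 175*k**2 - 89*k - 33)/(k**2 + 13*k + 42)
(s_(k+1) − s_k) − t_k = 3*(-9*k**4 - 84*k**3 - 54*k**2 + 21*k + 17)/(k**2 + 13*k + 42)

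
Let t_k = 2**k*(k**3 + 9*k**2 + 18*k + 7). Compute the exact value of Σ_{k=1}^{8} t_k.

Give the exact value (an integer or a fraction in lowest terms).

The ratio is 2*(k**3 + 12*k**2 + 39*k + 35)/(k**3 + 9*k**2 + 18*k + 7).
Take A(k)=2, B(k)=1, C(k)=k**3 + 9*k**2 + 18*k + 7.
Key eq: (2)·f(k+1) = (1)·f(k) + (k**3 + 9*k**2 + 18*k + 7).
From deg A=0, deg B=0, deg C=3: d=3.
Coefficient equations give f(k) = k**3 + 3*k**2 - 1.
So s_k = (B(k−1)f/C)·t_k = ((k**3 + 3*k**2 - 1)/(k**3 + 9*k**2 + 18*k + 7))·t_k = 2**k*(k**3 + 3*k**2 - 1).
Check: Δs_k = 2**k*(k**3 + 9*k**2 + 18*k + 7). ✓
Σ_(k=1)^(8) t_k = s_(9) − s_(1) = 497152 − (6) = 497146.

Σ = 497146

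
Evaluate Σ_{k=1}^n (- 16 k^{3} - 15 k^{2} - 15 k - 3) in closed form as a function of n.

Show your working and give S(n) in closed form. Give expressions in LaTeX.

The ratio is (16*k**3 + 63*k**2 + 93*k + 49)/(16*k**3 + 15*k**2 + 15*k + 3).
Factor: A=1; B=1; C=k**3 + 15*k**2/16 + 15*k/16 + 3/16.
Set up (1)·f(k+1) − (1)·f(k) − (k**3 + 15*k**2/16 + 15*k/16 + 3/16) = 0.
From deg A=0, deg B=0, deg C=3: d=4.
A polynomial solution: f(k) = k*(4*k**3 - 3*k**2 + 4*k - 2)/16.
Get s_k = R·t_k = k*(-4*k**3 + 3*k**2 - 4*k + 2) with R(k) = B(k−1)f(k)/C(k) = k*(4*k**3 - 3*k**2 + 4*k - 2)/(16*k**3 + 15*k**2 + 15*k + 3).
Δs = -16*k**3 - 15*k**2 - 15*k - 3, as required.
Telescope: S(n) = s_(n+1) − s_(1) = -4*n**4 - 13*n**3 - 19*n**2 - 13*n - 3 − (-3) = n*(-4*n**3 - 13*n**2 - 19*n - 13).

S(n) = n \left(- 4 n^{3} - 13 n^{2} - 19 n - 13\right)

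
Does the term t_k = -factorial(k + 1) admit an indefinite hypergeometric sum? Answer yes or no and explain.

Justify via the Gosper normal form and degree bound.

No — t_k has no hypergeometric antidifference.

The ratio is k + 2.
Take A(k)=k + 2, B(k)=1, C(k)=1.
Solve (k + 2)·f(k+1) − (1)·f(k) = 1.
Bound: deg f ≤ -1.
d = -1 < 0 ⇒ no nonzero polynomial f; not summable.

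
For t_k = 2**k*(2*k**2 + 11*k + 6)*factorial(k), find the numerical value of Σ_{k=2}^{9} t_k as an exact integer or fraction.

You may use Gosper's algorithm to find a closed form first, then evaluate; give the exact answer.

Σ = 52022476752

The ratio is 2*(2*k**3 + 17*k**2 + 34*k + 19)/(2*k**2 + 11*k + 6).
A = 2*k + 2, B = 1, C = k**2 + 11*k/2 + 3.
f must satisfy (2*k + 2)·f(k+1) − (1)·f(k) = k**2 + 11*k/2 + 3.
d = 1 from the (1,0,2) case.
Solving with deg f ≤ 1: f(k) = (k + 4)/2.
Then R = B(k−1)f/C = (k + 4)/(2*k**2 + 11*k + 6), so s_k = R(k)·t_k = 2**k*(k + 4)*factorial(k).
Δs = 2**k*(2*k**2 + 11*k + 6)*factorial(k), as required.
Sum = s_(10) − s_(2); s_(10) = 52022476800, s_(2) = 48 ⇒ 52022476752.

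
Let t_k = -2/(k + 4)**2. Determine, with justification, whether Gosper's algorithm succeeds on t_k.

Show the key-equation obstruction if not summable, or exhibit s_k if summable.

Compute t_(k+1)/t_k: get (k + 4)**2/(k + 5)**2.
Gosper form: A/B · C(k+1)/C(k) with A=k**2 + 8*k + 16, B=k**2 + 10*k + 25, C=1.
Need (k**2 + 8*k + 16)·f(k+1) − (k**2 + 8*k + 16)·f(k) = 1.
deg f ≤ 0 (via 2,2,0).
Generic f = c0 gives residual -1; -1 = 0 cannot hold, so t_k is not Gosper-summable.

No — key equation has no polynomial f.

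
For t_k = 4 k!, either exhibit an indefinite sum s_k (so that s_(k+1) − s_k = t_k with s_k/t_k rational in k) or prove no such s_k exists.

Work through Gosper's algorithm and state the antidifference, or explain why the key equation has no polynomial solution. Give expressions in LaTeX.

Ratio r(k) = k + 1.
Gosper form: A/B · C(k+1)/C(k) with A=k + 1, B=1, C=1.
f must satisfy (k + 1)·f(k+1) − (1)·f(k) = 1.
Bound: deg f ≤ -1.
Bound -1 < 0, so the key equation has no polynomial solution.

none — t_k is not Gosper-summable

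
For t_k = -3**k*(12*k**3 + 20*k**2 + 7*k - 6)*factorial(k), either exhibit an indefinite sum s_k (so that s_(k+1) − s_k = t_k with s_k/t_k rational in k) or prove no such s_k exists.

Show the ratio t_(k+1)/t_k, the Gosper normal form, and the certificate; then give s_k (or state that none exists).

s_k = -3**k*(2*k - 3)*(2*k + 1)*factorial(k)

Compute t_(k+1)/t_k: get 3*(12*k**4 + 68*k**3 + 139*k**2 + 116*k + 33)/(12*k**3 + 20*k**2 + 7*k - 6).
Normal form (A,B,C) = (3*k + 3, 1, k**3 + 5*k**2/3 + 7*k/12 - 1/2).
Set up (3*k + 3)·f(k+1) − (1)·f(k) − (k**3 + 5*k**2/3 + 7*k/12 - 1/2) = 0.
From deg A=1, deg B=0, deg C=3: d=2.
A polynomial solution: f(k) = (2*k - 3)*(2*k + 1)/12.
Then R = B(k−1)f/C = (2*k - 3)*(2*k + 1)/(12*k**3 + 20*k**2 + 7*k - 6), so s_k = R(k)·t_k = -3**k*(2*k - 3)*(2*k + 1)*factorial(k).
s_(k+1) − s_k = -3**k*(12*k**3 + 20*k**2 + 7*k - 6)*factorial(k) = t_k.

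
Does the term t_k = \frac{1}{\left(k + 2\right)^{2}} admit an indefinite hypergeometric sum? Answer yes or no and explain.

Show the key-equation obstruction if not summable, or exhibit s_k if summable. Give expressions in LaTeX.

No — the linear system for f has no solution.

Ratio r(k) = (k + 2)**2/(k + 3)**2.
Gosper form: A/B · C(k+1)/C(k) with A=k**2 + 4*k + 4, B=k**2 + 6*k + 9, C=1.
Set up (k**2 + 4*k + 4)·f(k+1) − (k**2 + 4*k + 4)·f(k) − (1) = 0.
From deg A=2, deg B=2, deg C=0: d=0.
f = c0 ⇒ A·f(k+1) − B(k−1)·f(k) − C = -1. The system {-1 = 0} is inconsistent; no antidifference.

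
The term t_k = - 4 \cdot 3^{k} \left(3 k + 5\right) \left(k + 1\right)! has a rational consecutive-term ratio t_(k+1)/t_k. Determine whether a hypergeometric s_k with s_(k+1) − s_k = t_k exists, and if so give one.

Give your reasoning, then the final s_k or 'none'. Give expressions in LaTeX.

The ratio is 3*(k + 2)*(3*k + 8)/(3*k + 5).
So A=3*k + 6 and B=1, with C=k + 5/3.
f must satisfy (3*k + 6)·f(k+1) − (1)·f(k) = k + 5/3.
Bound: deg f ≤ 0.
Solving with deg f ≤ 0: f(k) = 1/3.
Certificate R = B(k−1)f/C = 1/(3*k + 5) gives s_k = -4*3**k*factorial(k + 1).
Check: Δs_k = -4*3**k*(3*k + 5)*factorial(k + 1). ✓

s_k = - 4 \cdot 3^{k} \left(k + 1\right)!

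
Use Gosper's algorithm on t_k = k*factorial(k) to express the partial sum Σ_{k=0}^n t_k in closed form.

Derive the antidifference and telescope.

Compute t_(k+1)/t_k: get (k + 1)**2/k.
Take A(k)=k + 1, B(k)=1, C(k)=k.
Need (k + 1)·f(k+1) − (1)·f(k) = k.
d = 0 from the (1,0,1) case.
A polynomial solution: f(k) = 1.
R(k) = B(k−1)·f(k)/C(k) = 1/k; s_k = R·t_k = factorial(k).
Δs = k*factorial(k), as required.
Telescope: S(n) = s_(n+1) − s_(0) = factorial(n + 1) − (1) = n*factorial(n) + factorial(n) - 1.

S(n) = n*factorial(n) + factorial(n) - 1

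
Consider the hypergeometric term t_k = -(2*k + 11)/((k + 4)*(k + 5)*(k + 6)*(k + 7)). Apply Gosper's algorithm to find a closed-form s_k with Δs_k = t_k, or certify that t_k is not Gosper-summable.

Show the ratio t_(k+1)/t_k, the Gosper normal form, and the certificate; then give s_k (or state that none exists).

s_k = k*(-k - 10)/(24*(k**2 + 10*k + 24))

Step 1: r(k) = (k + 4)*(2*k + 13)/((k + 8)*(2*k + 11)).
Factor: A=k + 4; B=k + 8; C=k + 11/2.
f must satisfy (k + 4)·f(k+1) − (k + 7)·f(k) = k + 11/2.
From deg A=1, deg B=1, deg C=1: d=3.
A polynomial solution: f(k) = k*(k + 5)*(k + 10)/48.
Certificate R = B(k−1)f/C = k*(k + 5)*(k + 7)*(k + 10)/(24*(2*k + 11)) gives s_k = k*(-k - 10)/(24*(k**2 + 10*k + 24)).
Verify: (-2*k - 11)/(k**4 + 22*k**3 + 179*k**2 + 638*k + 840) matches t_k.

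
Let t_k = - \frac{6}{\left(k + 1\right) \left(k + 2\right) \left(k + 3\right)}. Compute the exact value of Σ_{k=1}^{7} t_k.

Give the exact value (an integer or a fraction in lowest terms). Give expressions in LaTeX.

t_(k+1)/t_k = (k + 1)/(k + 4).
Factor: A=k + 1; B=k + 4; C=1.
Need (k + 1)·f(k+1) − (k + 3)·f(k) = 1.
Bound: deg f ≤ 2.
Match coefficients ⇒ f(k) = k*(k + 3)/4.
Get s_k = R·t_k = 3*k*(-k - 3)/(2*(k + 1)*(k + 2)) with R(k) = B(k−1)f(k)/C(k) = k*(k + 3)**2/4.
Verify: -6/(k**3 + 6*k**2 + 11*k + 6) matches t_k.
Telescoping: Σ = s_(8) − s_(1) = -22/15 − (-1) = -7/15.

Σ = -7/15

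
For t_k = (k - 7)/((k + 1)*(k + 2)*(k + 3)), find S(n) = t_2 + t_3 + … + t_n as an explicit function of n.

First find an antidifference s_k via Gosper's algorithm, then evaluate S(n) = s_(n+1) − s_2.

Step 1: r(k) = (k - 6)*(k + 1)/((k - 7)*(k + 4)).
Take A(k)=k + 1, B(k)=k + 4, C(k)=k - 7.
Key eq: (k + 1)·f(k+1) = (k + 3)·f(k) + (k - 7).
Degrees (1,1,1) ⇒ d ≤ 2.
Match coefficients ⇒ f(k) = -k*(3*k + 11)/2.
So s_k = (B(k−1)f/C)·t_k = (-k*(k + 3)*(3*k + 11)/(2*(k - 7)))·t_k = k*(-3*k - 11)/(2*(k + 1)*(k + 2)).
s_(k+1) − s_k = (k - 7)/(k**3 + 6*k**2 + 11*k + 6) = t_k.
Telescope: S(n) = s_(n+1) − s_(2) = (-3*n**2 - 17*n - 14)/(2*(n**2 + 5*n + 6)) − (-17/12) = (-n**2 - 17*n + 18)/(12*(n**2 + 5*n + 6)).

S(n) = (-n**2 - 17*n + 18)/(12*(n**2 + 5*n + 6))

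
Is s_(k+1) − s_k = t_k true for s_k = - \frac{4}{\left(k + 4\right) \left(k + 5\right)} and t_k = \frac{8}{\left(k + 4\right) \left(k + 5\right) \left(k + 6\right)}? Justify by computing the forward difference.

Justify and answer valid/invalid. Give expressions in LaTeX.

s_(k+1) = -4/((k + 5)*(k + 6))
s_(k+1) − s_k = 8/(k**3 + 15*k**2 + 74*k + 120)
(s_(k+1) − s_k) − t_k = 0

valid; difference matches t_k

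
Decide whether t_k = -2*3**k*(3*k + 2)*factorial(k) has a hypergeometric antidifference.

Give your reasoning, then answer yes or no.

Yes. s_k = -2*3**k*factorial(k).

Compute t_(k+1)/t_k: get 3*(k + 1)*(3*k + 5)/(3*k + 2).
Normal form (A,B,C) = (3*k + 3, 1, k + 2/3).
Set up (3*k + 3)·f(k+1) − (1)·f(k) − (k + 2/3) = 0.
deg f ≤ 0 (via 1,0,1).
Coefficient equations give f(k) = 1/3.
Certificate R = B(k−1)f/C = 1/(3*k + 2) gives s_k = -2*3**k*factorial(k).
s_(k+1) − s_k = -2*3**k*(3*k + 2)*factorial(k) = t_k.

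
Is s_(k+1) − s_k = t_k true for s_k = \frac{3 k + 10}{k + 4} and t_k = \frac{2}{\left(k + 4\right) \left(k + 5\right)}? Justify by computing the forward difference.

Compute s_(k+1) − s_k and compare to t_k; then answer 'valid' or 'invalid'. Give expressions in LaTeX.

s_(k+1) = (3*k + 13)/(k + 5)
s_(k+1) − s_k = 2/(k**2 + 9*k + 20)
(s_(k+1) − s_k) − t_k = 0

Valid — Δs_k = t_k.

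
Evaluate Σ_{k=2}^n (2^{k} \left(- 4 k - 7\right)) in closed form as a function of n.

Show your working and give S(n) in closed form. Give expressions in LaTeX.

S(n) = - 8 \cdot 2^{n} n - 6 \cdot 2^{n} + 28

r(k) = 2*(4*k + 11)/(4*k + 7) after simplifying.
So A=2 and B=1, with C=k + 7/4.
f must satisfy (2)·f(k+1) − (1)·f(k) = k + 7/4.
Bound: deg f ≤ 1.
Match coefficients ⇒ f(k) = (4*k - 1)/4.
R(k) = B(k−1)·f(k)/C(k) = (4*k - 1)/(4*k + 7); s_k = R·t_k = 2**k*(1 - 4*k).
s_(k+1) − s_k = 2**k*(-4*k - 7) = t_k.
Σ_(k=2)^n t_k = s_(n+1) − s_(2) = (2**(n + 1)*(-4*n - 3)) − (-28), i.e. -8*2**n*n - 6*2**n + 28.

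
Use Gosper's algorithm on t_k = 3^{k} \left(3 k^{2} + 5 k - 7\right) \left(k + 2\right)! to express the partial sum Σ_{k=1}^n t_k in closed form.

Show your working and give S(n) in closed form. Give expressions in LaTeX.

Compute t_(k+1)/t_k: get 3*(3*k**3 + 20*k**2 + 34*k + 3)/(3*k**2 + 5*k - 7).
Gosper form: A/B · C(k+1)/C(k) with A=3*k + 9, B=1, C=k**2 + 5*k/3 - 7/3.
Key eq: (3*k + 9)·f(k+1) = (1)·f(k) + (k**2 + 5*k/3 - 7/3).
Degrees (1,0,2) ⇒ d ≤ 1.
Solve for f: f(k) = (k - 2)/3 (degree 1 ≤ 1).
Then R = B(k−1)f/C = (k - 2)/(3*k**2 + 5*k - 7), so s_k = R(k)·t_k = 3**k*(k - 2)*factorial(k + 2).
s_(k+1) − s_k = 3**k*(3*k**2 + 5*k - 7)*factorial(k + 2) = t_k.
Telescope: S(n) = s_(n+1) − s_(1) = 3**(n + 1)*(n - 1)*factorial(n + 3) − (-18) = 3*3**n*n*factorial(n + 3) - 3*3**n*factorial(n + 3) + 18.

S(n) = 3 \cdot 3^{n} n \left(n + 3\right)! - 3 \cdot 3^{n} \left(n + 3\right)! + 18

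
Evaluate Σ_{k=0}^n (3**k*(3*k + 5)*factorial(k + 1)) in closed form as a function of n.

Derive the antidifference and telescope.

S(n) = 3*3**n*factorial(n + 2) - 1

Ratio r(k) = 3*(k + 2)*(3*k + 8)/(3*k + 5).
A = 3*k + 6, B = 1, C = k + 5/3.
Set up (3*k + 6)·f(k+1) − (1)·f(k) − (k + 5/3) = 0.
deg f ≤ 0 (via 1,0,1).
Coefficient equations give f(k) = 1/3.
R(k) = B(k−1)·f(k)/C(k) = 1/(3*k + 5); s_k = R·t_k = 3**k*factorial(k + 1).
s_(k+1) − s_k = 3**k*(3*k + 5)*factorial(k + 1) = t_k.
Evaluate: s_(n+1) = 3**(n + 1)*factorial(n + 2); subtract s_(0) = 1 ⇒ S(n) = 3*3**n*factorial(n + 2) - 1.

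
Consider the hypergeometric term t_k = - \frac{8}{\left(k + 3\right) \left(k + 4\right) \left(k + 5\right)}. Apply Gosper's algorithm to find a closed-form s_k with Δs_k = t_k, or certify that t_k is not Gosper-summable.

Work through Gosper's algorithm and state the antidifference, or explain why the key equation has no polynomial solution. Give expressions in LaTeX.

Compute t_(k+1)/t_k: get (k + 3)/(k + 6).
So A=k + 3 and B=k + 6, with C=1.
Need (k + 3)·f(k+1) − (k + 5)·f(k) = 1.
Degrees (1,1,0) ⇒ d ≤ 2.
Match coefficients ⇒ f(k) = k*(k + 7)/24.
R(k) = B(k−1)·f(k)/C(k) = k*(k + 5)*(k + 7)/24; s_k = R·t_k = k*(-k - 7)/(3*(k + 3)*(k + 4)).
s_(k+1) − s_k = -8/(k**3 + 12*k**2 + 47*k + 60) = t_k.

s_k = \frac{k \left(- k - 7\right)}{3 \left(k + 3\right) \left(k + 4\right)}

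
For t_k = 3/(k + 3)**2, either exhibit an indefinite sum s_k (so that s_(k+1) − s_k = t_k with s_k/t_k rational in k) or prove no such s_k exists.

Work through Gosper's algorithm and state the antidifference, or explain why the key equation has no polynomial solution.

r(k) = (k + 3)**2/(k + 4)**2 after simplifying.
So A=k**2 + 6*k + 9 and B=k**2 + 8*k + 16, with C=1.
Key eq: (k**2 + 6*k + 9)·f(k+1) = (k**2 + 6*k + 9)·f(k) + (1).
Bound: deg f ≤ 0.
f = c0 ⇒ A·f(k+1) − B(k−1)·f(k) − C = -1. The system {-1 = 0} is inconsistent; no antidifference.

none (Gosper's algorithm certifies no s_k)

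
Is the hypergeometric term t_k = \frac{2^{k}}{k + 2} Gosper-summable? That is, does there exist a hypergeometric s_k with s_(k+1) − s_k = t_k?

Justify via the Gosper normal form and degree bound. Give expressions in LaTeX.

The ratio is 2*(k + 2)/(k + 3).
Normal form (A,B,C) = (2*k + 4, k + 3, 1).
Solve (2*k + 4)·f(k+1) − (k + 2)·f(k) = 1.
Bound: deg f ≤ -1.
d = -1 < 0 ⇒ no nonzero polynomial f; not summable.

No — t_k has no hypergeometric antidifference.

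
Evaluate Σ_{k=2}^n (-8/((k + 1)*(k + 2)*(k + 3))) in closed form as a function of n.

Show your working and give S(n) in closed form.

S(n) = (-n**2 - 5*n + 6)/(3*(n**2 + 5*n + 6))

Ratio r(k) = (k + 1)/(k + 4).
Normal form (A,B,C) = (k + 1, k + 4, 1).
Set up (k + 1)·f(k+1) − (k + 3)·f(k) − (1) = 0.
d = 2 from the (1,1,0) case.
Match coefficients ⇒ f(k) = k*(k + 3)/4.
Then R = B(k−1)f/C = k*(k + 3)**2/4, so s_k = R(k)·t_k = 2*k*(-k - 3)/((k + 1)*(k + 2)).
Check: Δs_k = -8/(k**3 + 6*k**2 + 11*k + 6). ✓
Evaluate: s_(n+1) = 2*(-n**2 - 5*n - 4)/(n**2 + 5*n + 6); subtract s_(2) = -5/3 ⇒ S(n) = (-n**2 - 5*n + 6)/(3*(n**2 + 5*n + 6)).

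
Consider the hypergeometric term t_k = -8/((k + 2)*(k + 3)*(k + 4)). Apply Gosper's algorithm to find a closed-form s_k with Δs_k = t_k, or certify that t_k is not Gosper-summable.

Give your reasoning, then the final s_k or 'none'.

r(k) = (k + 2)/(k + 5) after simplifying.
So A=k + 2 and B=k + 5, with C=1.
f must satisfy (k + 2)·f(k+1) − (k + 4)·f(k) = 1.
Degrees (1,1,0) ⇒ d ≤ 2.
Solving with deg f ≤ 2: f(k) = k*(k + 5)/12.
Get s_k = R·t_k = 2*k*(-k - 5)/(3*(k + 2)*(k + 3)) with R(k) = B(k−1)f(k)/C(k) = k*(k + 4)*(k + 5)/12.
s_(k+1) − s_k = -8/(k**3 + 9*k**2 + 26*k + 24) = t_k.

s_k = 2*k*(-k - 5)/(3*(k + 2)*(k + 3))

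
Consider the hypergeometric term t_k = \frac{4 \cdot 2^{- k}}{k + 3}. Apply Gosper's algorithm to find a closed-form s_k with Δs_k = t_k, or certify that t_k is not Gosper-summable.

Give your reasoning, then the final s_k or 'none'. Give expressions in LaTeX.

Step 1: r(k) = (k + 3)/(2*(k + 4)).
Normal form (A,B,C) = (k/2 + 3/2, k + 4, 1).
Solve (k/2 + 3/2)·f(k+1) − (k + 3)·f(k) = 1.
d = -1 from the (1,1,0) case.
d = -1 < 0 ⇒ no nonzero polynomial f; not summable.

no hypergeometric antidifference exists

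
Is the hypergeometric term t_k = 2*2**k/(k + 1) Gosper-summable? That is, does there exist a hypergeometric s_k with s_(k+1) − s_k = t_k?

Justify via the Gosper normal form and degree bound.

No. Not Gosper-summable.

Compute t_(k+1)/t_k: get 2*(k + 1)/(k + 2).
Factor: A=2*k + 2; B=k + 2; C=1.
Need (2*k + 2)·f(k+1) − (k + 1)·f(k) = 1.
Bound: deg f ≤ -1.
Bound -1 < 0, so the key equation has no polynomial solution.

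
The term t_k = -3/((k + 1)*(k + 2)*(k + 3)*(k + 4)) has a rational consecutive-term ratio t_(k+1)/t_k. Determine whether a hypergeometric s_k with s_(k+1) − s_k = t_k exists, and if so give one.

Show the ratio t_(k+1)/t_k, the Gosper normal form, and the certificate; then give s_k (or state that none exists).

s_k = k*(-k**2 - 6*k - 11)/(6*(k + 1)*(k + 2)*(k + 3))

Ratio r(k) = (k + 1)/(k + 5).
So A=k + 1 and B=k + 5, with C=1.
f must satisfy (k + 1)·f(k+1) − (k + 4)·f(k) = 1.
Degrees (1,1,0) ⇒ d ≤ 3.
Solving with deg f ≤ 3: f(k) = k*(k**2 + 6*k + 11)/18.
Get s_k = R·t_k = k*(-k**2 - 6*k - 11)/(6*(k + 1)*(k + 2)*(k + 3)) with R(k) = B(k−1)f(k)/C(k) = k*(k + 4)*(k**2 + 6*k + 11)/18.
Verify: -3/(k**4 + 10*k**3 + 35*k**2 + 50*k + 24) matches t_k.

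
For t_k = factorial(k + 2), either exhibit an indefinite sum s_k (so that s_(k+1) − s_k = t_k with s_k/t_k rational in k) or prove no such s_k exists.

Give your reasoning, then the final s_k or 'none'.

no hypergeometric antidifference exists

r(k) = k + 3 after simplifying.
Factor: A=k + 3; B=1; C=1.
Solve (k + 3)·f(k+1) − (1)·f(k) = 1.
deg f ≤ -1 (via 1,0,0).
d = -1 < 0 ⇒ no nonzero polynomial f; not summable.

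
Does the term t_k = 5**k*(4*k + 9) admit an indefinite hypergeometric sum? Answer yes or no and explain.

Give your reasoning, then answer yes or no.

Yes. s_k = 5**k*(k + 1).

Step 1: r(k) = 5*(4*k + 13)/(4*k + 9).
Normal form (A,B,C) = (5, 1, k + 9/4).
Solve (5)·f(k+1) − (1)·f(k) = k + 9/4.
deg f ≤ 1 (via 0,0,1).
Solve for f: f(k) = (k + 1)/4 (degree 1 ≤ 1).
R(k) = B(k−1)·f(k)/C(k) = (k + 1)/(4*k + 9); s_k = R·t_k = 5**k*(k + 1).
s_(k+1) − s_k = 5**k*(4*k + 9) = t_k.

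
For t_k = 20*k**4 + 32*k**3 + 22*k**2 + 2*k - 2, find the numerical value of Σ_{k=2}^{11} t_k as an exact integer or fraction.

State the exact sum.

t_(k+1)/t_k = (10*k**4 + 56*k**3 + 119*k**2 + 111*k + 37)/(10*k**4 + 16*k**3 + 11*k**2 + k - 1).
Take A(k)=1, B(k)=1, C(k)=k**4 + 8*k**3/5 + 11*k**2/10 + k/10 - 1/10.
Solve (1)·f(k+1) − (1)·f(k) = k**4 + 8*k**3/5 + 11*k**2/10 + k/10 - 1/10.
From deg A=0, deg B=0, deg C=4: d=5.
A polynomial solution: f(k) = k**2*(2*k**3 - k**2 - k - 1)/10.
Then R = B(k−1)f/C = k**2*(2*k**3 - k**2 - k - 1)/(10*k**4 + 16*k**3 + 11*k**2 + k - 1), so s_k = R(k)·t_k = 2*k**2*(2*k**3 - k**2 - k - 1).
Δs = 20*k**4 + 32*k**3 + 22*k**2 + 2*k - 2, as required.
Sum = s_(12) − s_(2); s_(12) = 950112, s_(2) = 72 ⇒ 950040.

Σ = 950040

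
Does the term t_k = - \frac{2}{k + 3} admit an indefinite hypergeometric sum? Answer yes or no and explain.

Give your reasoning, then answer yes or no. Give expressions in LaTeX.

No — the linear system for f has no solution.

Compute t_(k+1)/t_k: get (k + 3)/(k + 4).
Factor: A=k + 3; B=k + 4; C=1.
f must satisfy (k + 3)·f(k+1) − (k + 3)·f(k) = 1.
Bound: deg f ≤ 0.
f = c0 ⇒ A·f(k+1) − B(k−1)·f(k) − C = -1. The system {-1 = 0} is inconsistent; no antidifference.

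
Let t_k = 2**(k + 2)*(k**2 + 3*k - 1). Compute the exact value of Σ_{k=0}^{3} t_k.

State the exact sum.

t_(k+1)/t_k = 2*(k**2 + 5*k + 3)/(k**2 + 3*k - 1).
Factor: A=2; B=1; C=k**2 + 3*k - 1.
Set up (2)·f(k+1) − (1)·f(k) − (k**2 + 3*k - 1) = 0.
deg f ≤ 2 (via 0,0,2).
Match coefficients ⇒ f(k) = k**2 - k - 1.
So s_k = (B(k−1)f/C)·t_k = ((k**2 - k - 1)/(k**2 + 3*k - 1))·t_k = 2**(k + 2)*(k**2 - k - 1).
Verify: 2**(k + 2)*(k**2 + 3*k - 1) matches t_k.
Sum = s_(4) − s_(0); s_(4) = 704, s_(0) = -4 ⇒ 708.

Σ = 708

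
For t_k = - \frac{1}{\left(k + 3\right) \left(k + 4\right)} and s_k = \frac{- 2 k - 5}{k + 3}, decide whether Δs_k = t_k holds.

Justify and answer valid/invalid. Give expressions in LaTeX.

Valid — Δs_k = t_k.

s_(k+1) = (-2*k - 7)/(k + 4)
s_(k+1) − s_k = -1/(k**2 + 7*k + 12)
(s_(k+1) − s_k) − t_k = 0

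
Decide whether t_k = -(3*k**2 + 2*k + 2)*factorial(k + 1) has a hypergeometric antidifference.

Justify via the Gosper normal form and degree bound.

The ratio is (k + 2)*(2*k + 3*(k + 1)**2 + 4)/(3*k**2 + 2*k + 2).
Gosper form: A/B · C(k+1)/C(k) with A=k + 2, B=1, C=k**2 + 2*k/3 + 2/3.
Need (k + 2)·f(k+1) − (1)·f(k) = k**2 + 2*k/3 + 2/3.
d = 1 from the (1,0,2) case.
Match coefficients ⇒ f(k) = (3*k - 4)/3.
Get s_k = R·t_k = -(3*k - 4)*factorial(k + 1) with R(k) = B(k−1)f(k)/C(k) = (3*k - 4)/(3*k**2 + 2*k + 2).
Verify: -(3*k**2 + 2*k + 2)*factorial(k + 1) matches t_k.

Yes. s_k = -(3*k - 4)*factorial(k + 1).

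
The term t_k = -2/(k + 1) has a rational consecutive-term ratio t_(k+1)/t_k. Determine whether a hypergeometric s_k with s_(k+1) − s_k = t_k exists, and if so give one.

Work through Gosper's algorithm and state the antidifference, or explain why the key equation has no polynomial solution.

r(k) = (k + 1)/(k + 2) after simplifying.
Normal form (A,B,C) = (k + 1, k + 2, 1).
Need (k + 1)·f(k+1) − (k + 1)·f(k) = 1.
Degrees (1,1,0) ⇒ d ≤ 0.
Put f(k) = c0: A·f(k+1) − B(k−1)·f(k) − C = -1; need -1 = 0 — inconsistent ⇒ no f, not summable.

none (Gosper's algorithm certifies no s_k)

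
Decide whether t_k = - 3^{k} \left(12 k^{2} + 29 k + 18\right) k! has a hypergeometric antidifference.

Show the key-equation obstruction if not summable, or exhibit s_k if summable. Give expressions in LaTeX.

r(k) = 3*(12*k**3 + 65*k**2 + 112*k + 59)/(12*k**2 + 29*k + 18) after simplifying.
So A=3*k + 3 and B=1, with C=k**2 + 29*k/12 + 3/2.
Key eq: (3*k + 3)·f(k+1) = (1)·f(k) + (k**2 + 29*k/12 + 3/2).
Bound: deg f ≤ 1.
A polynomial solution: f(k) = (4*k + 3)/12.
So s_k = (B(k−1)f/C)·t_k = ((4*k + 3)/(12*k**2 + 29*k + 18))·t_k = -3**k*(4*k + 3)*factorial(k).
Δs = -3**k*(12*k**2 + 29*k + 18)*factorial(k), as required.

Yes. s_k = - 3^{k} \left(4 k + 3\right) k!.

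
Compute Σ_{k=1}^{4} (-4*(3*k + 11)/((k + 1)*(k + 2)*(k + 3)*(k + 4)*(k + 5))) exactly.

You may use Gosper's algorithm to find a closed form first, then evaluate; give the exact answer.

Σ = -116/945

t_(k+1)/t_k = (k + 1)*(3*k + 14)/((k + 6)*(3*k + 11)).
Normal form (A,B,C) = (k + 1, k + 6, k + 11/3).
f must satisfy (k + 1)·f(k+1) − (k + 5)·f(k) = k + 11/3.
From deg A=1, deg B=1, deg C=1: d=4.
Solve for f: f(k) = k*(k + 3)*(k**2 + 7*k + 14)/24 (degree 4 ≤ 4).
So s_k = (B(k−1)f/C)·t_k = (k*(k + 3)*(k + 5)*(k**2 + 7*k + 14)/(8*(3*k + 11)))·t_k = k*(-k**2 - 7*k - 14)/(2*(k**3 + 7*k**2 + 14*k + 8)).
s_(k+1) − s_k = 4*(-3*k - 11)/(k**5 + 15*k**4 + 85*k**3 + 225*k**2 + 274*k + 120) = t_k.
Telescoping: Σ = s_(5) − s_(1) = -185/378 − (-11/30) = -116/945.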